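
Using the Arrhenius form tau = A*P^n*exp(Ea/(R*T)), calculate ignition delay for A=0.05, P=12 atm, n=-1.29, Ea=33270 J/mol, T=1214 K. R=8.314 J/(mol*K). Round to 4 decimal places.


tau = A * P^n * exp(Ea/(R*T))
P^n = 12^(-1.29) = 0.04053743
Ea/(R*T) = 33270/(8.314*1214) = 3.296280
exp(Ea/(R*T)) = 27.011967
tau = 0.05 * 0.04053743 * 27.011967 = 0.0547 ms


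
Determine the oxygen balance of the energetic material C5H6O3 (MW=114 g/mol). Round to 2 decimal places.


OB = -1600 * (2C + H/2 - O) / MW
Inner = 2*5 + 6/2 - 3 = 10.00
OB = -1600 * 10.00 / 114 = -140.35%


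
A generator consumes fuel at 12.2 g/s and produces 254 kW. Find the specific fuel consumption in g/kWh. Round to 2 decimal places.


SFC = (mf / BP) * 3600
Rate = 12.2 / 254 = 0.048031 g/(s*kW)
SFC = 0.048031 * 3600 = 172.91 g/kWh


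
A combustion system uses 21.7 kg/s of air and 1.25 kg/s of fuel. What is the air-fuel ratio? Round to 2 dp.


AFR = m_air / m_fuel
AFR = 21.7 / 1.25 = 17.36


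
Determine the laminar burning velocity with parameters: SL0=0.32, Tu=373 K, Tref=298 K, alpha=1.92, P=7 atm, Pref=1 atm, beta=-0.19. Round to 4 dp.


SL = SL0 * (Tu/Tref)^alpha * (P/Pref)^beta
T ratio = 373/298 = 1.25167785
(T ratio)^alpha = 1.25167785^1.92 = 1.538813
(P/Pref)^beta = 7^(-0.19) = 0.690926
SL = 0.32 * 1.538813 * 0.690926 = 0.3402 m/s


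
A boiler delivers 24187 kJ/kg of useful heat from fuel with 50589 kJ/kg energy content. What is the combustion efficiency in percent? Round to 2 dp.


Efficiency = (Q_useful / Q_fuel) * 100
Efficiency = (24187 / 50589) * 100
Efficiency = 0.4781 * 100 = 47.81%


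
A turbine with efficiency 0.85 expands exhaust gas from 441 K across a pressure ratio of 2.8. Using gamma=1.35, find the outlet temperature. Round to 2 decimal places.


T_out = T_in * (1 - eta * (1 - PR^(-(gamma-1)/gamma)))
Exponent = -(1.35-1)/1.35 = -0.25925926
PR^exp = 2.8^(-0.25925926) = 0.76572026
Factor = 1 - 0.85*(1 - 0.76572026) = 0.80086222
T_out = 441 * 0.80086222 = 353.18 K


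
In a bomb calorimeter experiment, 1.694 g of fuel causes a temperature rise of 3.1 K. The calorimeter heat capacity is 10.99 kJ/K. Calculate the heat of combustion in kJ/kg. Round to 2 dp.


Hc = C_cal * delta_T / m_fuel
Q_released = 10.99 * 3.1 = 34.0690 kJ
m_fuel = 1.694 g = 1.694/1000 kg = 0.001694 kg
Hc = 34.0690 / 0.001694 = 20111.57 kJ/kg


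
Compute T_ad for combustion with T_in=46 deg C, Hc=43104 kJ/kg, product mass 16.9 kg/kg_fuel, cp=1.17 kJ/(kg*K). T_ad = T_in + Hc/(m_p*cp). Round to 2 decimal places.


T_ad = T_in + Hc / (m_p * cp)
Denominator = 16.9 * 1.17 = 19.7730
Temperature rise = 43104 / 19.7730 = 2179.94 K
T_ad = 46 + 2179.94 = 2225.94 deg C


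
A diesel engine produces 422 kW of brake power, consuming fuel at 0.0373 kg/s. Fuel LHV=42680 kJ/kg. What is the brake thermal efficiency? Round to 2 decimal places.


eta_BTE = (BP / (mf * LHV)) * 100
Denominator = 0.0373 * 42680 = 1591.9640 kW
eta_BTE = (422 / 1591.9640) * 100 = 26.51%


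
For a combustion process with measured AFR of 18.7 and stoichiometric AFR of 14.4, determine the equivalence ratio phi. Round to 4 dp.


phi = AFR_stoich / AFR_actual
phi = 14.4 / 18.7 = 0.7701


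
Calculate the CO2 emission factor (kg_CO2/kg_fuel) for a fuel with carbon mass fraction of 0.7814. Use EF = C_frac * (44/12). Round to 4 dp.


EF = C_frac * (M_CO2 / M_C)
EF = 0.7814 * (44/12)
EF = 0.7814 * 3.666667 = 2.8651 kg_CO2/kg_fuel


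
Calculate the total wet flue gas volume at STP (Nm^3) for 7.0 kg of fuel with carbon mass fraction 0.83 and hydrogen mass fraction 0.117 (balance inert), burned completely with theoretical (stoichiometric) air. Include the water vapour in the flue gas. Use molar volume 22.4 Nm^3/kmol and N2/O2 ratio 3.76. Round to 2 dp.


Per kg fuel: CO2 = (C/12 kmol)*22.4 = (0.83/12)*22.4 = 1.54933 Nm^3
Per kg fuel: H2O = (H/2 kmol)*22.4 = (0.117/2)*22.4 = 1.31040 Nm^3
O2 needed per kg fuel = C/12 + H/4 = 0.83/12 + 0.117/4 = 0.09841667 kmol
Per kg fuel: N2 = O2*3.76*22.4 = 0.09841667*3.76*22.4 = 8.28905 Nm^3
Total per kg = 1.54933 + 1.31040 + 8.28905 = 11.14878 Nm^3
Total = 11.14878 * 7.0 = 78.04 Nm^3


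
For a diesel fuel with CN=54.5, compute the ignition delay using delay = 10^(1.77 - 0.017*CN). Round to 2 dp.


delay = 10^(1.77 - 0.017*CN)
Exponent = 1.77 - 0.017*54.5 = 0.8435
delay = 10^0.8435 = 6.97 ms


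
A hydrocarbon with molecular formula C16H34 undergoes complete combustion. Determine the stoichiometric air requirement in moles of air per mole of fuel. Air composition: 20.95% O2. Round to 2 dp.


Balanced combustion: C16H34 + 24.5 O2 -> 16 CO2 + 17 H2O
O2 needed = C + H/4 = 16 + 34/4 = 24.50 moles
Air moles = O2 / 0.2095 = 24.50 / 0.2095 = 116.95 moles air


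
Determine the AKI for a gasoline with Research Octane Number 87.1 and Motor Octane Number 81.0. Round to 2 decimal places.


AKI = (RON + MON) / 2
AKI = (87.1 + 81.0) / 2
AKI = 168.1 / 2 = 84.05


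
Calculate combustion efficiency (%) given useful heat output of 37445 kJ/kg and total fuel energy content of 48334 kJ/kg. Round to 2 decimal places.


Efficiency = (Q_useful / Q_fuel) * 100
Efficiency = (37445 / 48334) * 100
Efficiency = 0.7747 * 100 = 77.47%


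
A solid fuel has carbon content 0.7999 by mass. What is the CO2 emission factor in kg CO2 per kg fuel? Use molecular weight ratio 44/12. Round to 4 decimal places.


EF = C_frac * (M_CO2 / M_C)
EF = 0.7999 * (44/12)
EF = 0.7999 * 3.666667 = 2.9330 kg_CO2/kg_fuel


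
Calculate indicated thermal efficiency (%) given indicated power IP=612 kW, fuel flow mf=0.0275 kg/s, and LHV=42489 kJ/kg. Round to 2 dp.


eta_ith = (IP / (mf * LHV)) * 100
Denominator = 0.0275 * 42489 = 1168.4475 kW
eta_ith = (612 / 1168.4475) * 100 = 52.38%


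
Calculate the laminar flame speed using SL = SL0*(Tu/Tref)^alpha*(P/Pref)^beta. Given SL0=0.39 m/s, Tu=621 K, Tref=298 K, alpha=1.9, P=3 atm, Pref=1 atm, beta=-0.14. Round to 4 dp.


SL = SL0 * (Tu/Tref)^alpha * (P/Pref)^beta
T ratio = 621/298 = 2.08389262
(T ratio)^alpha = 2.08389262^1.9 = 4.035182
(P/Pref)^beta = 3^(-0.14) = 0.857439
SL = 0.39 * 4.035182 * 0.857439 = 1.3494 m/s


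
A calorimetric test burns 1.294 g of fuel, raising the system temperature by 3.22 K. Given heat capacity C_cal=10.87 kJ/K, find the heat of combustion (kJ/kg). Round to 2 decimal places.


Hc = C_cal * delta_T / m_fuel
Q_released = 10.87 * 3.22 = 35.0014 kJ
m_fuel = 1.294 g = 1.294/1000 kg = 0.001294 kg
Hc = 35.0014 / 0.001294 = 27049.00 kJ/kg


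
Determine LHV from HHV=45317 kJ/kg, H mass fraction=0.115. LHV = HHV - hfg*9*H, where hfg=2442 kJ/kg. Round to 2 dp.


LHV = HHV - hfg * 9 * H
Water correction = 2442 * 9 * 0.115 = 2527.470 kJ/kg
LHV = 45317 - 2527.470 = 42789.53 kJ/kg


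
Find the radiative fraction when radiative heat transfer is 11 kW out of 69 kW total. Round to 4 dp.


f_rad = Q_rad / Q_total
f_rad = 11 / 69 = 0.1594


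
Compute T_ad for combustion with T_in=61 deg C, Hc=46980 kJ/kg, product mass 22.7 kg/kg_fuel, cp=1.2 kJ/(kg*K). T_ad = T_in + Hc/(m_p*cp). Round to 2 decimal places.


T_ad = T_in + Hc / (m_p * cp)
Denominator = 22.7 * 1.2 = 27.2400
Temperature rise = 46980 / 27.2400 = 1724.67 K
T_ad = 61 + 1724.67 = 1785.67 deg C


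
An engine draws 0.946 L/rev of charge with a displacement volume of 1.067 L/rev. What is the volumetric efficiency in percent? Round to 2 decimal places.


eta_v = (V_actual / V_disp) * 100
Ratio = 0.946 / 1.067 = 0.8866
eta_v = 0.8866 * 100 = 88.66%


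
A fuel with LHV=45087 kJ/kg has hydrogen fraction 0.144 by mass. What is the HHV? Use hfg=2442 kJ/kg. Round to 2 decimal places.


HHV = LHV + hfg * 9 * H
Water addition = 2442 * 9 * 0.144 = 3164.832 kJ/kg
HHV = 45087 + 3164.832 = 48251.83 kJ/kg


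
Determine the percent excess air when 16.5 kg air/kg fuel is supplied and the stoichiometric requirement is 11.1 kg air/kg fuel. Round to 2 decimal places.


Excess air = actual - stoichiometric = 16.5 - 11.1 = 5.40 kg/kg fuel
Excess air % = (excess / stoich) * 100 = (5.40 / 11.1) * 100 = 48.65%


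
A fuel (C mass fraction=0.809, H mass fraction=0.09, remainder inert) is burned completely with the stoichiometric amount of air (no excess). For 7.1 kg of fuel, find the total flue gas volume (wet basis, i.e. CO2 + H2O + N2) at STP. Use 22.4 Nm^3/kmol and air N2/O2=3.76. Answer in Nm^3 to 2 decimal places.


Per kg fuel: CO2 = (C/12 kmol)*22.4 = (0.809/12)*22.4 = 1.51013 Nm^3
Per kg fuel: H2O = (H/2 kmol)*22.4 = (0.09/2)*22.4 = 1.00800 Nm^3
O2 needed per kg fuel = C/12 + H/4 = 0.809/12 + 0.09/4 = 0.08991667 kmol
Per kg fuel: N2 = O2*3.76*22.4 = 0.08991667*3.76*22.4 = 7.57314 Nm^3
Total per kg = 1.51013 + 1.00800 + 7.57314 = 10.09127 Nm^3
Total = 10.09127 * 7.1 = 71.65 Nm^3


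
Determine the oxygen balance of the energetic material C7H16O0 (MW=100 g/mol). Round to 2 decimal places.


OB = -1600 * (2C + H/2 - O) / MW
Inner = 2*7 + 16/2 - 0 = 22.00
OB = -1600 * 22.00 / 100 = -352.00%


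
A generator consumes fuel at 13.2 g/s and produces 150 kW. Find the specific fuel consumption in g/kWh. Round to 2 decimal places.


SFC = (mf / BP) * 3600
Rate = 13.2 / 150 = 0.088000 g/(s*kW)
SFC = 0.088000 * 3600 = 316.80 g/kWh


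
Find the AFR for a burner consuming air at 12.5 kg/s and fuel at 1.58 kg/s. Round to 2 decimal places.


AFR = m_air / m_fuel
AFR = 12.5 / 1.58 = 7.91


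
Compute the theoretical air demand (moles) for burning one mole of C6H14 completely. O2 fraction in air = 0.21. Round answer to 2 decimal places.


Balanced combustion: C6H14 + 9.5 O2 -> 6 CO2 + 7 H2O
O2 needed = C + H/4 = 6 + 14/4 = 9.50 moles
Air moles = O2 / 0.21 = 9.50 / 0.21 = 45.24 moles air


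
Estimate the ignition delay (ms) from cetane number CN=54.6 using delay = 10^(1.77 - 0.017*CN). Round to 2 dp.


delay = 10^(1.77 - 0.017*CN)
Exponent = 1.77 - 0.017*54.6 = 0.8418
delay = 10^0.8418 = 6.95 ms


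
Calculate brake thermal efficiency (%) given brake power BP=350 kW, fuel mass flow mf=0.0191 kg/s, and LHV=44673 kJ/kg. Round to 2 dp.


eta_BTE = (BP / (mf * LHV)) * 100
Denominator = 0.0191 * 44673 = 853.2543 kW
eta_BTE = (350 / 853.2543) * 100 = 41.02%


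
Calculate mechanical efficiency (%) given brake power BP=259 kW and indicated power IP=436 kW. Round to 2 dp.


eta_mech = (BP / IP) * 100
Ratio = 259 / 436 = 0.5940
eta_mech = 0.5940 * 100 = 59.40%


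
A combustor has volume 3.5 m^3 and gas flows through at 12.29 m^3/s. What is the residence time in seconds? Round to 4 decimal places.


tau = V / Q_flow
tau = 3.5 / 12.29 = 0.2848 s


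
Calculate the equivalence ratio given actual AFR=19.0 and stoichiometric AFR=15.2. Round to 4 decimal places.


phi = AFR_stoich / AFR_actual
phi = 15.2 / 19.0 = 0.8000


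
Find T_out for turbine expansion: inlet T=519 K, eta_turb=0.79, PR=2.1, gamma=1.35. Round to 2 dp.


T_out = T_in * (1 - eta * (1 - PR^(-(gamma-1)/gamma)))
Exponent = -(1.35-1)/1.35 = -0.25925926
PR^exp = 2.1^(-0.25925926) = 0.82501466
Factor = 1 - 0.79*(1 - 0.82501466) = 0.86176158
T_out = 519 * 0.86176158 = 447.25 K


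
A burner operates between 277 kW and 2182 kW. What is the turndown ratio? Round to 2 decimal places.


TDR = Q_max / Q_min
TDR = 2182 / 277 = 7.88


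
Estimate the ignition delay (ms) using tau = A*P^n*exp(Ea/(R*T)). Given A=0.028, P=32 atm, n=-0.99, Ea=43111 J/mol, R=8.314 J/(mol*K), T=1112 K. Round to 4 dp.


tau = A * P^n * exp(Ea/(R*T))
P^n = 32^(-0.99) = 0.03235203
Ea/(R*T) = 43111/(8.314*1112) = 4.663085
exp(Ea/(R*T)) = 105.962424
tau = 0.028 * 0.03235203 * 105.962424 = 0.0960 ms


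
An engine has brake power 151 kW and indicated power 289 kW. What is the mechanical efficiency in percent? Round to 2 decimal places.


eta_mech = (BP / IP) * 100
Ratio = 151 / 289 = 0.5225
eta_mech = 0.5225 * 100 = 52.25%


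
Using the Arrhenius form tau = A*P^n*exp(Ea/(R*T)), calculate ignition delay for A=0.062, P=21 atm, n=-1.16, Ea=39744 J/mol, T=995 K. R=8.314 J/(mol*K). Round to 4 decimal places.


tau = A * P^n * exp(Ea/(R*T))
P^n = 21^(-1.16) = 0.02925672
Ea/(R*T) = 39744/(8.314*995) = 4.804392
exp(Ea/(R*T)) = 122.045316
tau = 0.062 * 0.02925672 * 122.045316 = 0.2214 ms


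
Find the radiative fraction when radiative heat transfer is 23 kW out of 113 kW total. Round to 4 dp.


f_rad = Q_rad / Q_total
f_rad = 23 / 113 = 0.2035


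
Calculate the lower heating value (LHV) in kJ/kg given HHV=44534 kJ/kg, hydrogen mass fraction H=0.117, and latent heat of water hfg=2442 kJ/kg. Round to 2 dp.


LHV = HHV - hfg * 9 * H
Water correction = 2442 * 9 * 0.117 = 2571.426 kJ/kg
LHV = 44534 - 2571.426 = 41962.57 kJ/kg


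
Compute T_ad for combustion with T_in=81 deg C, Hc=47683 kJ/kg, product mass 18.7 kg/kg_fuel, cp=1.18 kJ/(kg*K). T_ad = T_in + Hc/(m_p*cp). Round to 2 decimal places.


T_ad = T_in + Hc / (m_p * cp)
Denominator = 18.7 * 1.18 = 22.0660
Temperature rise = 47683 / 22.0660 = 2160.93 K
T_ad = 81 + 2160.93 = 2241.93 deg C


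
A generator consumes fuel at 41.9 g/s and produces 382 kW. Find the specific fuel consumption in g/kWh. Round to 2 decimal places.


SFC = (mf / BP) * 3600
Rate = 41.9 / 382 = 0.109686 g/(s*kW)
SFC = 0.109686 * 3600 = 394.87 g/kWh


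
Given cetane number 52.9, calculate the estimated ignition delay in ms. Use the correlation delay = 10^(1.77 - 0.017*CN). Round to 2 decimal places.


delay = 10^(1.77 - 0.017*CN)
Exponent = 1.77 - 0.017*52.9 = 0.8707
delay = 10^0.8707 = 7.43 ms


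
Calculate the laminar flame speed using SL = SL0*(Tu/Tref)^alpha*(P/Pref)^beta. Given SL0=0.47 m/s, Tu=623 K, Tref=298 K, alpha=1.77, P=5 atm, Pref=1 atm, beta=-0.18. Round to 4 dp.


SL = SL0 * (Tu/Tref)^alpha * (P/Pref)^beta
T ratio = 623/298 = 2.09060403
(T ratio)^alpha = 2.09060403^1.77 = 3.688766
(P/Pref)^beta = 5^(-0.18) = 0.748489
SL = 0.47 * 3.688766 * 0.748489 = 1.2977 m/s


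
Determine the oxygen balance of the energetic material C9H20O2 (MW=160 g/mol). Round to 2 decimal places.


OB = -1600 * (2C + H/2 - O) / MW
Inner = 2*9 + 20/2 - 2 = 26.00
OB = -1600 * 26.00 / 160 = -260.00%


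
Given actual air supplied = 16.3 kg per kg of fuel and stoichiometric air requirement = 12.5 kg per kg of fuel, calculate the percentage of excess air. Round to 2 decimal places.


Excess air = actual - stoichiometric = 16.3 - 12.5 = 3.80 kg/kg fuel
Excess air % = (excess / stoich) * 100 = (3.80 / 12.5) * 100 = 30.40%


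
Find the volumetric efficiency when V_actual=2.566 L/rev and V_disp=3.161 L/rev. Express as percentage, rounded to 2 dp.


eta_v = (V_actual / V_disp) * 100
Ratio = 2.566 / 3.161 = 0.8118
eta_v = 0.8118 * 100 = 81.18%


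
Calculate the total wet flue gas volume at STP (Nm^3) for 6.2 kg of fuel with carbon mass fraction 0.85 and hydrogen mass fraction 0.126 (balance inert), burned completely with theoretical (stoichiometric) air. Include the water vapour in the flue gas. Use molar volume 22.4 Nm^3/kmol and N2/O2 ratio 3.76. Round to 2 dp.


Per kg fuel: CO2 = (C/12 kmol)*22.4 = (0.85/12)*22.4 = 1.58667 Nm^3
Per kg fuel: H2O = (H/2 kmol)*22.4 = (0.126/2)*22.4 = 1.41120 Nm^3
O2 needed per kg fuel = C/12 + H/4 = 0.85/12 + 0.126/4 = 0.10233333 kmol
Per kg fuel: N2 = O2*3.76*22.4 = 0.10233333*3.76*22.4 = 8.61892 Nm^3
Total per kg = 1.58667 + 1.41120 + 8.61892 = 11.61679 Nm^3
Total = 11.61679 * 6.2 = 72.02 Nm^3


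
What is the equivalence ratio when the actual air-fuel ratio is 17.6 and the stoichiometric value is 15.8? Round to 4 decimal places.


phi = AFR_stoich / AFR_actual
phi = 15.8 / 17.6 = 0.8977


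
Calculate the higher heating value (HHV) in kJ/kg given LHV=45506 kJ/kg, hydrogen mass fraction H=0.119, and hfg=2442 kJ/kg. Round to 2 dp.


HHV = LHV + hfg * 9 * H
Water addition = 2442 * 9 * 0.119 = 2615.382 kJ/kg
HHV = 45506 + 2615.382 = 48121.38 kJ/kg


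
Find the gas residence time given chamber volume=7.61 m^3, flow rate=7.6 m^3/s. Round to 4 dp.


tau = V / Q_flow
tau = 7.61 / 7.6 = 1.0013 s


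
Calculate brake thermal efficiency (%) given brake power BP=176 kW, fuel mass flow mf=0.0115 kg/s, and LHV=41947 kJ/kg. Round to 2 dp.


eta_BTE = (BP / (mf * LHV)) * 100
Denominator = 0.0115 * 41947 = 482.3905 kW
eta_BTE = (176 / 482.3905) * 100 = 36.48%


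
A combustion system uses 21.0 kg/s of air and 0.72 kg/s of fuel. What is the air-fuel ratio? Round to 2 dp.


AFR = m_air / m_fuel
AFR = 21.0 / 0.72 = 29.17


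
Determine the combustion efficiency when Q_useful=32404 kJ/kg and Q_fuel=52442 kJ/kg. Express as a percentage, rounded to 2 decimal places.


Efficiency = (Q_useful / Q_fuel) * 100
Efficiency = (32404 / 52442) * 100
Efficiency = 0.6179 * 100 = 61.79%


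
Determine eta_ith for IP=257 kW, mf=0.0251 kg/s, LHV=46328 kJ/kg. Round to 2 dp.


eta_ith = (IP / (mf * LHV)) * 100
Denominator = 0.0251 * 46328 = 1162.8328 kW
eta_ith = (257 / 1162.8328) * 100 = 22.10%


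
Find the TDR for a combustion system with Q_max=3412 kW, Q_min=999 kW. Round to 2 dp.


TDR = Q_max / Q_min
TDR = 3412 / 999 = 3.42


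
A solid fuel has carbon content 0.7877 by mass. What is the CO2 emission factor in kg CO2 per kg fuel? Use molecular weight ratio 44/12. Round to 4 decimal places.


EF = C_frac * (M_CO2 / M_C)
EF = 0.7877 * (44/12)
EF = 0.7877 * 3.666667 = 2.8882 kg_CO2/kg_fuel


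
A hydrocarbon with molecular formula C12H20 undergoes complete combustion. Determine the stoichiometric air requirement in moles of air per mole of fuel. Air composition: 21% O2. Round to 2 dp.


Balanced combustion: C12H20 + 17 O2 -> 12 CO2 + 10 H2O
O2 needed = C + H/4 = 12 + 20/4 = 17.00 moles
Air moles = O2 / 0.21 = 17.00 / 0.21 = 80.95 moles air


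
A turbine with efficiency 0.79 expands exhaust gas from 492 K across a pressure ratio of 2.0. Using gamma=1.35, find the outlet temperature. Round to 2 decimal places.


T_out = T_in * (1 - eta * (1 - PR^(-(gamma-1)/gamma)))
Exponent = -(1.35-1)/1.35 = -0.25925926
PR^exp = 2.0^(-0.25925926) = 0.83551680
Factor = 1 - 0.79*(1 - 0.83551680) = 0.87005827
T_out = 492 * 0.87005827 = 428.07 K


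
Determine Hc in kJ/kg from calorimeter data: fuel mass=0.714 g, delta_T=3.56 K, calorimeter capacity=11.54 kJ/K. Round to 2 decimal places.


Hc = C_cal * delta_T / m_fuel
Q_released = 11.54 * 3.56 = 41.0824 kJ
m_fuel = 0.714 g = 0.714/1000 kg = 0.000714 kg
Hc = 41.0824 / 0.000714 = 57538.38 kJ/kg


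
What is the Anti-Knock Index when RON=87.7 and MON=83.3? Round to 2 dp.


AKI = (RON + MON) / 2
AKI = (87.7 + 83.3) / 2
AKI = 171.0 / 2 = 85.50


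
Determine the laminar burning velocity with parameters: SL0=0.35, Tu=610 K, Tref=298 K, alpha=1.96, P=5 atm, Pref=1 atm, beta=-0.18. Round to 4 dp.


SL = SL0 * (Tu/Tref)^alpha * (P/Pref)^beta
T ratio = 610/298 = 2.04697987
(T ratio)^alpha = 2.04697987^1.96 = 4.071764
(P/Pref)^beta = 5^(-0.18) = 0.748489
SL = 0.35 * 4.071764 * 0.748489 = 1.0667 m/s


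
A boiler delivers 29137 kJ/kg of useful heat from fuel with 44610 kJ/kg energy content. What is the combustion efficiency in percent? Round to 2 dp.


Efficiency = (Q_useful / Q_fuel) * 100
Efficiency = (29137 / 44610) * 100
Efficiency = 0.6531 * 100 = 65.31%


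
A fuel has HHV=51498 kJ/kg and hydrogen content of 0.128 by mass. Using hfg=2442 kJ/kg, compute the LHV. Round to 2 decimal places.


LHV = HHV - hfg * 9 * H
Water correction = 2442 * 9 * 0.128 = 2813.184 kJ/kg
LHV = 51498 - 2813.184 = 48684.82 kJ/kg


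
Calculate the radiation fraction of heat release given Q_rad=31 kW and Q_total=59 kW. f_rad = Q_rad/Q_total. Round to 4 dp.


f_rad = Q_rad / Q_total
f_rad = 31 / 59 = 0.5254


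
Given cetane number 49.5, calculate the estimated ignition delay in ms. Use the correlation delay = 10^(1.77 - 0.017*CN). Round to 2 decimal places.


delay = 10^(1.77 - 0.017*CN)
Exponent = 1.77 - 0.017*49.5 = 0.9285
delay = 10^0.9285 = 8.48 ms


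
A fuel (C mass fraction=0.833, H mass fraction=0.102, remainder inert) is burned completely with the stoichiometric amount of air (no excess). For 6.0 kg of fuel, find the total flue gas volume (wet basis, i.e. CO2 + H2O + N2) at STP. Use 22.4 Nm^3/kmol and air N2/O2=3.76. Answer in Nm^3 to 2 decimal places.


Per kg fuel: CO2 = (C/12 kmol)*22.4 = (0.833/12)*22.4 = 1.55493 Nm^3
Per kg fuel: H2O = (H/2 kmol)*22.4 = (0.102/2)*22.4 = 1.14240 Nm^3
O2 needed per kg fuel = C/12 + H/4 = 0.833/12 + 0.102/4 = 0.09491667 kmol
Per kg fuel: N2 = O2*3.76*22.4 = 0.09491667*3.76*22.4 = 7.99426 Nm^3
Total per kg = 1.55493 + 1.14240 + 7.99426 = 10.69159 Nm^3
Total = 10.69159 * 6.0 = 64.15 Nm^3


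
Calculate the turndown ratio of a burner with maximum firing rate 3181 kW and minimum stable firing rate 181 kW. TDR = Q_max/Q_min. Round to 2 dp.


TDR = Q_max / Q_min
TDR = 3181 / 181 = 17.57


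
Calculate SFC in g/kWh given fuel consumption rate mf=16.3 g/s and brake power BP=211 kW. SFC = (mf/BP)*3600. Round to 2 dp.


SFC = (mf / BP) * 3600
Rate = 16.3 / 211 = 0.077251 g/(s*kW)
SFC = 0.077251 * 3600 = 278.10 g/kWh


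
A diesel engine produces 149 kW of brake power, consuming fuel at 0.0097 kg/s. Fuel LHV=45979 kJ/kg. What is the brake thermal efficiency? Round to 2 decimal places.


eta_BTE = (BP / (mf * LHV)) * 100
Denominator = 0.0097 * 45979 = 445.9963 kW
eta_BTE = (149 / 445.9963) * 100 = 33.41%


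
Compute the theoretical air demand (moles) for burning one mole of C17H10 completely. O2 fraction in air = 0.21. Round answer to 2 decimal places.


Balanced combustion: C17H10 + 19.5 O2 -> 17 CO2 + 5 H2O
O2 needed = C + H/4 = 17 + 10/4 = 19.50 moles
Air moles = O2 / 0.21 = 19.50 / 0.21 = 92.86 moles air


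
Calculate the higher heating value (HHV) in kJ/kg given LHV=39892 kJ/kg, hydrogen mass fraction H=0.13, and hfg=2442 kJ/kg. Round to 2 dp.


HHV = LHV + hfg * 9 * H
Water addition = 2442 * 9 * 0.13 = 2857.140 kJ/kg
HHV = 39892 + 2857.140 = 42749.14 kJ/kg


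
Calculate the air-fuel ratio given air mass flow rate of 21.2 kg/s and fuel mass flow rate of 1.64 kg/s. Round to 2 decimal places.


AFR = m_air / m_fuel
AFR = 21.2 / 1.64 = 12.93


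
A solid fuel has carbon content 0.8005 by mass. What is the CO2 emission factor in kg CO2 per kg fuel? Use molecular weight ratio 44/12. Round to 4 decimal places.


EF = C_frac * (M_CO2 / M_C)
EF = 0.8005 * (44/12)
EF = 0.8005 * 3.666667 = 2.9352 kg_CO2/kg_fuel


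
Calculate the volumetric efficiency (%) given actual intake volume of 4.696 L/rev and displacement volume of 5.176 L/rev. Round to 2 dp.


eta_v = (V_actual / V_disp) * 100
Ratio = 4.696 / 5.176 = 0.9073
eta_v = 0.9073 * 100 = 90.73%


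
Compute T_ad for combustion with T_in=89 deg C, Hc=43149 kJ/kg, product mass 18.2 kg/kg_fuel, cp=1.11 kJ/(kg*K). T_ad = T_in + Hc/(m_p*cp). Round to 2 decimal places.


T_ad = T_in + Hc / (m_p * cp)
Denominator = 18.2 * 1.11 = 20.2020
Temperature rise = 43149 / 20.2020 = 2135.88 K
T_ad = 89 + 2135.88 = 2224.88 deg C


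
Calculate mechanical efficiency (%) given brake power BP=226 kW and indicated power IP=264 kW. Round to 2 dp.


eta_mech = (BP / IP) * 100
Ratio = 226 / 264 = 0.8561
eta_mech = 0.8561 * 100 = 85.61%


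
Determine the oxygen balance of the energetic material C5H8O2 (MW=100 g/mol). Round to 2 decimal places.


OB = -1600 * (2C + H/2 - O) / MW
Inner = 2*5 + 8/2 - 2 = 12.00
OB = -1600 * 12.00 / 100 = -192.00%


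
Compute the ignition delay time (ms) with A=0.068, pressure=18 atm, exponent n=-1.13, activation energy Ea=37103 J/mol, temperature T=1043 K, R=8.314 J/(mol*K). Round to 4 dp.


tau = A * P^n * exp(Ea/(R*T))
P^n = 18^(-1.13) = 0.03815418
Ea/(R*T) = 37103/(8.314*1043) = 4.278728
exp(Ea/(R*T)) = 72.148622
tau = 0.068 * 0.03815418 * 72.148622 = 0.1872 ms


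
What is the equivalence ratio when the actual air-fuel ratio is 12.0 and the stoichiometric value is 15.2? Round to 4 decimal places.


phi = AFR_stoich / AFR_actual
phi = 15.2 / 12.0 = 1.2667


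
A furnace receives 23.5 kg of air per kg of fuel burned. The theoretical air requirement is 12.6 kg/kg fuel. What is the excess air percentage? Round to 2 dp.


Excess air = actual - stoichiometric = 23.5 - 12.6 = 10.90 kg/kg fuel
Excess air % = (excess / stoich) * 100 = (10.90 / 12.6) * 100 = 86.51%


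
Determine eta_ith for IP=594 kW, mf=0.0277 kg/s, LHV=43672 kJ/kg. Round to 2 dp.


eta_ith = (IP / (mf * LHV)) * 100
Denominator = 0.0277 * 43672 = 1209.7144 kW
eta_ith = (594 / 1209.7144) * 100 = 49.10%


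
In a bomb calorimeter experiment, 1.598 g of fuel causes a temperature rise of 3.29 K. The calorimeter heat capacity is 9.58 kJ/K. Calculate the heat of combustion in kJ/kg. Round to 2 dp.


Hc = C_cal * delta_T / m_fuel
Q_released = 9.58 * 3.29 = 31.5182 kJ
m_fuel = 1.598 g = 1.598/1000 kg = 0.001598 kg
Hc = 31.5182 / 0.001598 = 19723.53 kJ/kg


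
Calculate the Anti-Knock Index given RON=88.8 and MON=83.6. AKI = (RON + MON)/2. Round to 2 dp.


AKI = (RON + MON) / 2
AKI = (88.8 + 83.6) / 2
AKI = 172.4 / 2 = 86.20


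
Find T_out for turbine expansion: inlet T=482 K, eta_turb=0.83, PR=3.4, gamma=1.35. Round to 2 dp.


T_out = T_in * (1 - eta * (1 - PR^(-(gamma-1)/gamma)))
Exponent = -(1.35-1)/1.35 = -0.25925926
PR^exp = 3.4^(-0.25925926) = 0.72813041
Factor = 1 - 0.83*(1 - 0.72813041) = 0.77434824
T_out = 482 * 0.77434824 = 373.24 K


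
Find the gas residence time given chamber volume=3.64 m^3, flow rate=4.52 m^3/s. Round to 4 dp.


tau = V / Q_flow
tau = 3.64 / 4.52 = 0.8053 s


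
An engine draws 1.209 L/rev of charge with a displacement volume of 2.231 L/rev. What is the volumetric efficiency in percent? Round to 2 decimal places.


eta_v = (V_actual / V_disp) * 100
Ratio = 1.209 / 2.231 = 0.5419
eta_v = 0.5419 * 100 = 54.19%


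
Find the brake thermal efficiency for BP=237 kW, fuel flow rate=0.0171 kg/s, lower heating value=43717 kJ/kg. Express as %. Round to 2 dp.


eta_BTE = (BP / (mf * LHV)) * 100
Denominator = 0.0171 * 43717 = 747.5607 kW
eta_BTE = (237 / 747.5607) * 100 = 31.70%


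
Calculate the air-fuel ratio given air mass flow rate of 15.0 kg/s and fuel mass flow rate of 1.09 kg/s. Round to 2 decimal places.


AFR = m_air / m_fuel
AFR = 15.0 / 1.09 = 13.76


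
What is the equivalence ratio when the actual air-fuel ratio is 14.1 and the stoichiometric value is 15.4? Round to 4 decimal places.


phi = AFR_stoich / AFR_actual
phi = 15.4 / 14.1 = 1.0922


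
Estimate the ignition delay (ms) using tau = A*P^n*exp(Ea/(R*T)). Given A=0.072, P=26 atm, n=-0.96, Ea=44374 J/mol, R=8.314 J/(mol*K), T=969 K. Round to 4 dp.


tau = A * P^n * exp(Ea/(R*T))
P^n = 26^(-0.96) = 0.04381528
Ea/(R*T) = 44374/(8.314*969) = 5.508011
exp(Ea/(R*T)) = 246.659979
tau = 0.072 * 0.04381528 * 246.659979 = 0.7781 ms


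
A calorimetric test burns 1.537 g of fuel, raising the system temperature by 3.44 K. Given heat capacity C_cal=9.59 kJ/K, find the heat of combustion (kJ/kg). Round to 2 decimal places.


Hc = C_cal * delta_T / m_fuel
Q_released = 9.59 * 3.44 = 32.9896 kJ
m_fuel = 1.537 g = 1.537/1000 kg = 0.001537 kg
Hc = 32.9896 / 0.001537 = 21463.63 kJ/kg


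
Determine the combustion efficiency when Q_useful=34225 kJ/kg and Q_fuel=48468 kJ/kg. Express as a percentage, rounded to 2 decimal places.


Efficiency = (Q_useful / Q_fuel) * 100
Efficiency = (34225 / 48468) * 100
Efficiency = 0.7061 * 100 = 70.61%


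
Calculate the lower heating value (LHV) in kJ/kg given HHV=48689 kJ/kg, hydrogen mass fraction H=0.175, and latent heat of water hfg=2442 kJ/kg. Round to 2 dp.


LHV = HHV - hfg * 9 * H
Water correction = 2442 * 9 * 0.175 = 3846.150 kJ/kg
LHV = 48689 - 3846.150 = 44842.85 kJ/kg


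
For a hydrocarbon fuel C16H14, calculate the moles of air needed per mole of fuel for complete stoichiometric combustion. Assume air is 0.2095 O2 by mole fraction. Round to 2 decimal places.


Balanced combustion: C16H14 + 19.5 O2 -> 16 CO2 + 7 H2O
O2 needed = C + H/4 = 16 + 14/4 = 19.50 moles
Air moles = O2 / 0.2095 = 19.50 / 0.2095 = 93.08 moles air


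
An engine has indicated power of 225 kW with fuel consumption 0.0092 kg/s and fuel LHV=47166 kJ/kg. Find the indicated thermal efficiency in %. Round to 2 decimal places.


eta_ith = (IP / (mf * LHV)) * 100
Denominator = 0.0092 * 47166 = 433.9272 kW
eta_ith = (225 / 433.9272) * 100 = 51.85%


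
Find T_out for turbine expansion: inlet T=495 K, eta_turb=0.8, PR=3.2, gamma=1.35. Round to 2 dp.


T_out = T_in * (1 - eta * (1 - PR^(-(gamma-1)/gamma)))
Exponent = -(1.35-1)/1.35 = -0.25925926
PR^exp = 3.2^(-0.25925926) = 0.73966521
Factor = 1 - 0.8*(1 - 0.73966521) = 0.79173217
T_out = 495 * 0.79173217 = 391.91 K


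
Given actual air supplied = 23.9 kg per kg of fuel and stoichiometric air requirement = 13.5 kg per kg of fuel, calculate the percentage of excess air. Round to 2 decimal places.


Excess air = actual - stoichiometric = 23.9 - 13.5 = 10.40 kg/kg fuel
Excess air % = (excess / stoich) * 100 = (10.40 / 13.5) * 100 = 77.04%


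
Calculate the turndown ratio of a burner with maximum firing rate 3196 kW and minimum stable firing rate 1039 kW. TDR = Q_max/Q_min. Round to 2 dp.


TDR = Q_max / Q_min
TDR = 3196 / 1039 = 3.08


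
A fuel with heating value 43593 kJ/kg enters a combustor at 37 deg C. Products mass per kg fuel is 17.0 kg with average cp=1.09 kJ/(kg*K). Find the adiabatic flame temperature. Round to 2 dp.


T_ad = T_in + Hc / (m_p * cp)
Denominator = 17.0 * 1.09 = 18.5300
Temperature rise = 43593 / 18.5300 = 2352.56 K
T_ad = 37 + 2352.56 = 2389.56 deg C


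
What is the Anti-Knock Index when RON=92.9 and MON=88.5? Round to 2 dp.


AKI = (RON + MON) / 2
AKI = (92.9 + 88.5) / 2
AKI = 181.4 / 2 = 90.70


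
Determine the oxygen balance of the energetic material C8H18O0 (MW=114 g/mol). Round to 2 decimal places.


OB = -1600 * (2C + H/2 - O) / MW
Inner = 2*8 + 18/2 - 0 = 25.00
OB = -1600 * 25.00 / 114 = -350.88%


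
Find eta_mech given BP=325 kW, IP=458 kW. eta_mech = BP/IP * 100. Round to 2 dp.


eta_mech = (BP / IP) * 100
Ratio = 325 / 458 = 0.7096
eta_mech = 0.7096 * 100 = 70.96%


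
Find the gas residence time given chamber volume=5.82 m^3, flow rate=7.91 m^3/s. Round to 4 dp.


tau = V / Q_flow
tau = 5.82 / 7.91 = 0.7358 s


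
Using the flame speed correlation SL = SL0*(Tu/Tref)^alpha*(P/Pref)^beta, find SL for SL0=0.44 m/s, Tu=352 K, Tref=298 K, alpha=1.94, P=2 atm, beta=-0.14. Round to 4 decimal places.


SL = SL0 * (Tu/Tref)^alpha * (P/Pref)^beta
T ratio = 352/298 = 1.18120805
(T ratio)^alpha = 1.18120805^1.94 = 1.381380
(P/Pref)^beta = 2^(-0.14) = 0.907519
SL = 0.44 * 1.381380 * 0.907519 = 0.5516 m/s


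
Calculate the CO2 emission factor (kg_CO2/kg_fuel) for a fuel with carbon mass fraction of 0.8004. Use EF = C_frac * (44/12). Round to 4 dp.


EF = C_frac * (M_CO2 / M_C)
EF = 0.8004 * (44/12)
EF = 0.8004 * 3.666667 = 2.9348 kg_CO2/kg_fuel


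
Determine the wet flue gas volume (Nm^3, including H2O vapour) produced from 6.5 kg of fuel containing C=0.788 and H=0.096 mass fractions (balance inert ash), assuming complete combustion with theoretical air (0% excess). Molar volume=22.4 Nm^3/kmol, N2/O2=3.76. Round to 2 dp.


Per kg fuel: CO2 = (C/12 kmol)*22.4 = (0.788/12)*22.4 = 1.47093 Nm^3
Per kg fuel: H2O = (H/2 kmol)*22.4 = (0.096/2)*22.4 = 1.07520 Nm^3
O2 needed per kg fuel = C/12 + H/4 = 0.788/12 + 0.096/4 = 0.08966667 kmol
Per kg fuel: N2 = O2*3.76*22.4 = 0.08966667*3.76*22.4 = 7.55209 Nm^3
Total per kg = 1.47093 + 1.07520 + 7.55209 = 10.09822 Nm^3
Total = 10.09822 * 6.5 = 65.64 Nm^3


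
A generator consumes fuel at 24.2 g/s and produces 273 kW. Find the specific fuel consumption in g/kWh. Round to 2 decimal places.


SFC = (mf / BP) * 3600
Rate = 24.2 / 273 = 0.088645 g/(s*kW)
SFC = 0.088645 * 3600 = 319.12 g/kWh


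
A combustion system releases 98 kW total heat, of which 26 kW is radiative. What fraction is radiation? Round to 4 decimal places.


f_rad = Q_rad / Q_total
f_rad = 26 / 98 = 0.2653


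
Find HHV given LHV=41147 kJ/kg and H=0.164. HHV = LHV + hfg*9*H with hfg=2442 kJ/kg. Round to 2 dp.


HHV = LHV + hfg * 9 * H
Water addition = 2442 * 9 * 0.164 = 3604.392 kJ/kg
HHV = 41147 + 3604.392 = 44751.39 kJ/kg


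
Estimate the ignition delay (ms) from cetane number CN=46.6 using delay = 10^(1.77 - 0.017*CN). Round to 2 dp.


delay = 10^(1.77 - 0.017*CN)
Exponent = 1.77 - 0.017*46.6 = 0.9778
delay = 10^0.9778 = 9.50 ms


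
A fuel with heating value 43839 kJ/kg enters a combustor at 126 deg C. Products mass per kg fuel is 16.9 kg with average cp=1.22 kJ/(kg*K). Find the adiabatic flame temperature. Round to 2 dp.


T_ad = T_in + Hc / (m_p * cp)
Denominator = 16.9 * 1.22 = 20.6180
Temperature rise = 43839 / 20.6180 = 2126.25 K
T_ad = 126 + 2126.25 = 2252.25 deg C


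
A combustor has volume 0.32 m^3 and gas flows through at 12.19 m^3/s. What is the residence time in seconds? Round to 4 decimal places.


tau = V / Q_flow
tau = 0.32 / 12.19 = 0.0263 s


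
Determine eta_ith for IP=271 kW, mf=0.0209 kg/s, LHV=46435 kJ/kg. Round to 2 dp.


eta_ith = (IP / (mf * LHV)) * 100
Denominator = 0.0209 * 46435 = 970.4915 kW
eta_ith = (271 / 970.4915) * 100 = 27.92%


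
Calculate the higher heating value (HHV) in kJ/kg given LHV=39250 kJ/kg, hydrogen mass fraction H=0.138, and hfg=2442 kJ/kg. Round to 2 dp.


HHV = LHV + hfg * 9 * H
Water addition = 2442 * 9 * 0.138 = 3032.964 kJ/kg
HHV = 39250 + 3032.964 = 42282.96 kJ/kg


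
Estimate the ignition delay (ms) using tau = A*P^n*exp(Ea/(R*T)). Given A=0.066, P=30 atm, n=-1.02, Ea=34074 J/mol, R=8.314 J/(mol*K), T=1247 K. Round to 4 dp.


tau = A * P^n * exp(Ea/(R*T))
P^n = 30^(-1.02) = 0.03114127
Ea/(R*T) = 34074/(8.314*1247) = 3.286598
exp(Ea/(R*T)) = 26.751711
tau = 0.066 * 0.03114127 * 26.751711 = 0.0550 ms


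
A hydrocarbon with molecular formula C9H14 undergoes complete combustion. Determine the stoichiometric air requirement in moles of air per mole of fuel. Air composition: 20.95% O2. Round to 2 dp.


Balanced combustion: C9H14 + 12.5 O2 -> 9 CO2 + 7 H2O
O2 needed = C + H/4 = 9 + 14/4 = 12.50 moles
Air moles = O2 / 0.2095 = 12.50 / 0.2095 = 59.67 moles air


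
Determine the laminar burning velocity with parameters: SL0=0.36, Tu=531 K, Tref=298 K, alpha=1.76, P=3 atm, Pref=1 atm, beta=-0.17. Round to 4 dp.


SL = SL0 * (Tu/Tref)^alpha * (P/Pref)^beta
T ratio = 531/298 = 1.78187919
(T ratio)^alpha = 1.78187919^1.76 = 2.764049
(P/Pref)^beta = 3^(-0.17) = 0.829639
SL = 0.36 * 2.764049 * 0.829639 = 0.8255 m/s


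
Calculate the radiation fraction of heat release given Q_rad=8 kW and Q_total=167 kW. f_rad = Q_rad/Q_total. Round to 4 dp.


f_rad = Q_rad / Q_total
f_rad = 8 / 167 = 0.0479


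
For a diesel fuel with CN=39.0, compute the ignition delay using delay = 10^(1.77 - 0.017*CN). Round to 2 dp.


delay = 10^(1.77 - 0.017*CN)
Exponent = 1.77 - 0.017*39.0 = 1.1070
delay = 10^1.1070 = 12.79 ms


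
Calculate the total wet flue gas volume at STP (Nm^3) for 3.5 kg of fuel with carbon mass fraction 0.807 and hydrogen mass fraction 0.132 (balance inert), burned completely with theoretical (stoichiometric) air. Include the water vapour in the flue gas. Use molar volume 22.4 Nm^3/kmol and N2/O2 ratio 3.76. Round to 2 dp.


Per kg fuel: CO2 = (C/12 kmol)*22.4 = (0.807/12)*22.4 = 1.50640 Nm^3
Per kg fuel: H2O = (H/2 kmol)*22.4 = (0.132/2)*22.4 = 1.47840 Nm^3
O2 needed per kg fuel = C/12 + H/4 = 0.807/12 + 0.132/4 = 0.10025000 kmol
Per kg fuel: N2 = O2*3.76*22.4 = 0.10025000*3.76*22.4 = 8.44346 Nm^3
Total per kg = 1.50640 + 1.47840 + 8.44346 = 11.42826 Nm^3
Total = 11.42826 * 3.5 = 40.00 Nm^3


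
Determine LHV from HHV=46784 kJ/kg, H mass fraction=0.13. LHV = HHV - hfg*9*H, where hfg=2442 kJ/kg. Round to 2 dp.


LHV = HHV - hfg * 9 * H
Water correction = 2442 * 9 * 0.13 = 2857.140 kJ/kg
LHV = 46784 - 2857.140 = 43926.86 kJ/kg


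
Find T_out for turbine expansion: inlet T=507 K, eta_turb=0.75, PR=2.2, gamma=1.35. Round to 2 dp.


T_out = T_in * (1 - eta * (1 - PR^(-(gamma-1)/gamma)))
Exponent = -(1.35-1)/1.35 = -0.25925926
PR^exp = 2.2^(-0.25925926) = 0.81512413
Factor = 1 - 0.75*(1 - 0.81512413) = 0.86134310
T_out = 507 * 0.86134310 = 436.70 K


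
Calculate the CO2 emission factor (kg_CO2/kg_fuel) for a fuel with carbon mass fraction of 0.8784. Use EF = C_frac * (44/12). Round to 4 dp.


EF = C_frac * (M_CO2 / M_C)
EF = 0.8784 * (44/12)
EF = 0.8784 * 3.666667 = 3.2208 kg_CO2/kg_fuel


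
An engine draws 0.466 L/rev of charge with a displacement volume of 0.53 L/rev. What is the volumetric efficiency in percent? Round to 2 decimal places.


eta_v = (V_actual / V_disp) * 100
Ratio = 0.466 / 0.53 = 0.8792
eta_v = 0.8792 * 100 = 87.92%


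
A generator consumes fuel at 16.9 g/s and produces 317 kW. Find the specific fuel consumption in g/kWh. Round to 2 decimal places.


SFC = (mf / BP) * 3600
Rate = 16.9 / 317 = 0.053312 g/(s*kW)
SFC = 0.053312 * 3600 = 191.92 g/kWh


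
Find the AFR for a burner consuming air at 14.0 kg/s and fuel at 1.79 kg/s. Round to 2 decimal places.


AFR = m_air / m_fuel
AFR = 14.0 / 1.79 = 7.82


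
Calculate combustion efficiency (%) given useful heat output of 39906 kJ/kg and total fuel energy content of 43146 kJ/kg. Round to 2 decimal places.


Efficiency = (Q_useful / Q_fuel) * 100
Efficiency = (39906 / 43146) * 100
Efficiency = 0.9249 * 100 = 92.49%


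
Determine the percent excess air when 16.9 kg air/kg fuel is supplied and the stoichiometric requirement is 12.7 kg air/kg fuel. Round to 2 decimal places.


Excess air = actual - stoichiometric = 16.9 - 12.7 = 4.20 kg/kg fuel
Excess air % = (excess / stoich) * 100 = (4.20 / 12.7) * 100 = 33.07%


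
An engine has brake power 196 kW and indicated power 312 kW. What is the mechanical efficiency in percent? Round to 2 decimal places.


eta_mech = (BP / IP) * 100
Ratio = 196 / 312 = 0.6282
eta_mech = 0.6282 * 100 = 62.82%


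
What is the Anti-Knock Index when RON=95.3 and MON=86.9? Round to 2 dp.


AKI = (RON + MON) / 2
AKI = (95.3 + 86.9) / 2
AKI = 182.2 / 2 = 91.10


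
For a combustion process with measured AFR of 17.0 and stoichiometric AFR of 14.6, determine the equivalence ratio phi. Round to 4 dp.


phi = AFR_stoich / AFR_actual
phi = 14.6 / 17.0 = 0.8588


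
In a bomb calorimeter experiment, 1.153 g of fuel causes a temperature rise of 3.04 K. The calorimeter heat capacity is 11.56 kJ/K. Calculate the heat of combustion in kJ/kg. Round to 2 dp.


Hc = C_cal * delta_T / m_fuel
Q_released = 11.56 * 3.04 = 35.1424 kJ
m_fuel = 1.153 g = 1.153/1000 kg = 0.001153 kg
Hc = 35.1424 / 0.001153 = 30479.10 kJ/kg


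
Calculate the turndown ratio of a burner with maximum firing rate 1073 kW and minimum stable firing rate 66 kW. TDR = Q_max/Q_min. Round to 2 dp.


TDR = Q_max / Q_min
TDR = 1073 / 66 = 16.26


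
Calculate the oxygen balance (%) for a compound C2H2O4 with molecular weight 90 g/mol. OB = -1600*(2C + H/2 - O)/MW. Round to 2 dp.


OB = -1600 * (2C + H/2 - O) / MW
Inner = 2*2 + 2/2 - 4 = 1.00
OB = -1600 * 1.00 / 90 = -17.78%


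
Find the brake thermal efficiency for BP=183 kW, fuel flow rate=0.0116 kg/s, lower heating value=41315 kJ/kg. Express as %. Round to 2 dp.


eta_BTE = (BP / (mf * LHV)) * 100
Denominator = 0.0116 * 41315 = 479.2540 kW
eta_BTE = (183 / 479.2540) * 100 = 38.18%


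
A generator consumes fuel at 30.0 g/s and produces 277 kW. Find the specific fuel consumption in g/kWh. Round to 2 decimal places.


SFC = (mf / BP) * 3600
Rate = 30.0 / 277 = 0.108303 g/(s*kW)
SFC = 0.108303 * 3600 = 389.89 g/kWh


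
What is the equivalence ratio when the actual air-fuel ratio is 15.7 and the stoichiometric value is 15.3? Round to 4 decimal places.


phi = AFR_stoich / AFR_actual
phi = 15.3 / 15.7 = 0.9745


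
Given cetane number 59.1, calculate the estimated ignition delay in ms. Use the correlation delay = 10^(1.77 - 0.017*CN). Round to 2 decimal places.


delay = 10^(1.77 - 0.017*CN)
Exponent = 1.77 - 0.017*59.1 = 0.7653
delay = 10^0.7653 = 5.83 ms
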